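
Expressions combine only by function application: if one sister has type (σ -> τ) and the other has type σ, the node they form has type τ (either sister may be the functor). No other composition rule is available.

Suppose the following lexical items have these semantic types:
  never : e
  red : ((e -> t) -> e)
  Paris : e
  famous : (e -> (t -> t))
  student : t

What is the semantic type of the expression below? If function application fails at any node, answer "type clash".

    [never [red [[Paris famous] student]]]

[Paris famous]: (e -> (t -> t)) applied to e yields (t -> t).
[[Paris famous] student]: (t -> t) applied to t yields t.
At [red [[Paris famous] student]]: neither ((e -> t) -> e) nor t can take the other as argument; the node is ill-typed.

type clash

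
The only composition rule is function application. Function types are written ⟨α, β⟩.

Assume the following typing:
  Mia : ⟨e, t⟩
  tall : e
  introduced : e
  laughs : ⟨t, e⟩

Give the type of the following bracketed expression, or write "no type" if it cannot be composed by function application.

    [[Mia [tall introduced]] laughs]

[tall introduced]: e with e — neither is a function whose domain matches the other; composition fails here.

no type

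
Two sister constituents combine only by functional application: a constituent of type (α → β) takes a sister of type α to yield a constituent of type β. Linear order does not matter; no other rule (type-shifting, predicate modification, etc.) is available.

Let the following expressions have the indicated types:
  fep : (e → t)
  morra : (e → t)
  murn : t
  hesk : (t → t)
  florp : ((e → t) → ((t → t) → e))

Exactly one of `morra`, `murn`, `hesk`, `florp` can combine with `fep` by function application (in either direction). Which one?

florp

morra : (e → t) — does not combine with fep.
murn : t — does not combine with fep.
hesk : (t → t) — does not combine with fep.
florp — combines: florp : ((e → t) → ((t → t) → e)) takes fep : (e → t) as argument, giving ((t → t) → e).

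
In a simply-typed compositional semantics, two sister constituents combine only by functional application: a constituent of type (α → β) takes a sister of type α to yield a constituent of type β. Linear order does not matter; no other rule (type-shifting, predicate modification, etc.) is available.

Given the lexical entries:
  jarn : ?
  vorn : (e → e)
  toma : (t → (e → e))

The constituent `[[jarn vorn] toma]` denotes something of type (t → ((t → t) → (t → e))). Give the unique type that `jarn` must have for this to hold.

((e → e) → ((t → (e → e)) → (t → ((t → t) → (t → e)))))

[[jarn vorn] toma] is required to be (t → ((t → t) → (t → e))). toma : (t → (e → e)) cannot yield (t → ((t → t) → (t → e))) as functor, so [jarn vorn] : ((t → (e → e)) → (t → ((t → t) → (t → e)))).
[jarn vorn] is required to be ((t → (e → e)) → (t → ((t → t) → (t → e)))). vorn : (e → e) cannot yield ((t → (e → e)) → (t → ((t → t) → (t → e)))) as functor, so jarn : ((e → e) → ((t → (e → e)) → (t → ((t → t) → (t → e))))).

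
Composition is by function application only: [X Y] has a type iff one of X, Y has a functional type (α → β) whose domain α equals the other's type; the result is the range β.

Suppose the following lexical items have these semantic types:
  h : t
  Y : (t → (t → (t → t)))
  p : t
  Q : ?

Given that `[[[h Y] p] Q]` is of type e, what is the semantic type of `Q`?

[[[h Y] p] Q] must have type e. The sister [[h Y] p] has type (t → t); that is not a function onto e, so Q must be the functor, of type ((t → t) → e).

((t → t) → e)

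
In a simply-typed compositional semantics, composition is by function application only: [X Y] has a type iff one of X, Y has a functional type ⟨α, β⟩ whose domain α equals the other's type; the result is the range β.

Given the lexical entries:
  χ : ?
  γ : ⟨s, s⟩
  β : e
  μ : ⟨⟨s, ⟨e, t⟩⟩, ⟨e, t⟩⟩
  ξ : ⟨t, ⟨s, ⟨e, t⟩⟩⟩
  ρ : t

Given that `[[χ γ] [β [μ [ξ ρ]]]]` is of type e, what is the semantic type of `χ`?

⟨⟨s, s⟩, ⟨t, e⟩⟩

[[χ γ] [β [μ [ξ ρ]]]] must have type e. The sister [β [μ [ξ ρ]]] has type t; that is not a function onto e, so [χ γ] must be the functor, of type ⟨t, e⟩.
[χ γ] must have type ⟨t, e⟩. The sister γ has type ⟨s, s⟩; that is not a function onto ⟨t, e⟩, so χ must be the functor, of type ⟨⟨s, s⟩, ⟨t, e⟩⟩.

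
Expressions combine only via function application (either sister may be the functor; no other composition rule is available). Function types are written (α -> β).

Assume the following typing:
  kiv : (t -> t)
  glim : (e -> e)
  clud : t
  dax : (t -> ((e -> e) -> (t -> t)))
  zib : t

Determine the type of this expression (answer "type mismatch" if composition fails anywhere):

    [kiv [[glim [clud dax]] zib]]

t

At [clud dax], dax : (t -> ((e -> e) -> (t -> t))) takes clud : t, giving ((e -> e) -> (t -> t)).
At [glim [clud dax]], [clud dax] : ((e -> e) -> (t -> t)) takes glim : (e -> e), giving (t -> t).
At [[glim [clud dax]] zib], [glim [clud dax]] : (t -> t) takes zib : t, giving t.
At [kiv [[glim [clud dax]] zib]], kiv : (t -> t) takes [[glim [clud dax]] zib] : t, giving t.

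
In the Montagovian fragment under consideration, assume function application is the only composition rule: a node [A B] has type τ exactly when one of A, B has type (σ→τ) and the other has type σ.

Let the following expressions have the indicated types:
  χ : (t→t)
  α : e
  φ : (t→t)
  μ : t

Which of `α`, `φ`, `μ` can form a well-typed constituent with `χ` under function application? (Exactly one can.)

α : e — χ needs t; α needs nothing (atomic); neither fits.
φ : (t→t) — χ needs t; φ needs t; neither fits.
μ — combines: χ : (t→t) takes μ : t as argument, giving t.

μ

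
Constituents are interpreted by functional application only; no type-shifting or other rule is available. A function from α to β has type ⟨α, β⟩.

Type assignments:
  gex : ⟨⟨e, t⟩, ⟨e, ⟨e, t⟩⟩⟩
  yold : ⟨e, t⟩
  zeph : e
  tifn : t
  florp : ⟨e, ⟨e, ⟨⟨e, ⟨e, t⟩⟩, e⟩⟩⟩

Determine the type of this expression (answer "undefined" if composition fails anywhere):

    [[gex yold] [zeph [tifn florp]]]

undefined

[gex yold]: ⟨⟨e, t⟩, ⟨e, ⟨e, t⟩⟩⟩ applied to ⟨e, t⟩ yields ⟨e, ⟨e, t⟩⟩.
[tifn florp]: t and ⟨e, ⟨e, ⟨⟨e, ⟨e, t⟩⟩, e⟩⟩⟩ cannot combine by function application — type clash.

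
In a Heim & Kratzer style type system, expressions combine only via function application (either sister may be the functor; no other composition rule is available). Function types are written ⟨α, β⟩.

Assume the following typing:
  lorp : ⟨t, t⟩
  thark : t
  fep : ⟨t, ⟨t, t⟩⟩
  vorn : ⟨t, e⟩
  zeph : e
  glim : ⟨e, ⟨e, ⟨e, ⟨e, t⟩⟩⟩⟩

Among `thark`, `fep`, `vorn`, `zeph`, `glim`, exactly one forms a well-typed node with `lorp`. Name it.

thark

thark — combines: lorp : ⟨t, t⟩ takes thark : t as argument, giving t.
fep : ⟨t, ⟨t, t⟩⟩ — no; lorp wants t, and fep wants t.
vorn : ⟨t, e⟩ — no; lorp wants t, and vorn wants t.
zeph : e — no; lorp wants t, and zeph wants nothing (atomic).
glim : ⟨e, ⟨e, ⟨e, ⟨e, t⟩⟩⟩⟩ — no; lorp wants t, and glim wants e.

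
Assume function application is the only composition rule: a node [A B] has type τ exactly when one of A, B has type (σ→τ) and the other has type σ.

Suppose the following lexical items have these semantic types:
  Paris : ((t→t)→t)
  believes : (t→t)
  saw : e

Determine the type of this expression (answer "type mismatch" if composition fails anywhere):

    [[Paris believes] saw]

At [Paris believes], Paris : ((t→t)→t) takes believes : (t→t), giving t.
[[Paris believes] saw]: t with e — neither is a function whose domain matches the other; composition fails here.

type mismatch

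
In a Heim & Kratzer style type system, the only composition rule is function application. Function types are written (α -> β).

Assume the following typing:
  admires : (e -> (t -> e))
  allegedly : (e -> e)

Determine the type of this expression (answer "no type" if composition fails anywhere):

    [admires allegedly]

no type

[admires allegedly]: (e -> (t -> e)) and (e -> e) cannot combine by function application — type clash.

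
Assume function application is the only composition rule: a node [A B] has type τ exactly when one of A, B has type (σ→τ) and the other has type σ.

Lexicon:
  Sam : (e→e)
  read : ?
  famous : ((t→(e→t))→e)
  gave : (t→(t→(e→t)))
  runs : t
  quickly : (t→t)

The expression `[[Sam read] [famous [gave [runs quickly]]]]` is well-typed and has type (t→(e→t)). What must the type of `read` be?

[[Sam read] [famous [gave [runs quickly]]]] is required to be (t→(e→t)). [famous [gave [runs quickly]]] : e cannot yield (t→(e→t)) as functor, so [Sam read] : (e→(t→(e→t))).
[Sam read] is required to be (e→(t→(e→t))). Sam : (e→e) cannot yield (e→(t→(e→t))) as functor, so read : ((e→e)→(e→(t→(e→t)))).

((e→e)→(e→(t→(e→t))))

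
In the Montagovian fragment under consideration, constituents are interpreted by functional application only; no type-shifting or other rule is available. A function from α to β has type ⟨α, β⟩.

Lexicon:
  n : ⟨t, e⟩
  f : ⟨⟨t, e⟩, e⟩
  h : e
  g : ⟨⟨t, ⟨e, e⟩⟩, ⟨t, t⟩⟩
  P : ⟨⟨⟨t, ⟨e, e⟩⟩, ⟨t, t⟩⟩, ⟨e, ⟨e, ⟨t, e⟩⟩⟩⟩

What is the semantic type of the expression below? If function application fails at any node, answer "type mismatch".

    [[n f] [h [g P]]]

⟨t, e⟩

[n f] — f of type ⟨⟨t, e⟩, e⟩ combines with n of type ⟨t, e⟩: type e.
[g P] — P of type ⟨⟨⟨t, ⟨e, e⟩⟩, ⟨t, t⟩⟩, ⟨e, ⟨e, ⟨t, e⟩⟩⟩⟩ combines with g of type ⟨⟨t, ⟨e, e⟩⟩, ⟨t, t⟩⟩: type ⟨e, ⟨e, ⟨t, e⟩⟩⟩.
[h [g P]] — [g P] of type ⟨e, ⟨e, ⟨t, e⟩⟩⟩ combines with h of type e: type ⟨e, ⟨t, e⟩⟩.
[[n f] [h [g P]]] — [h [g P]] of type ⟨e, ⟨t, e⟩⟩ combines with [n f] of type e: type ⟨t, e⟩.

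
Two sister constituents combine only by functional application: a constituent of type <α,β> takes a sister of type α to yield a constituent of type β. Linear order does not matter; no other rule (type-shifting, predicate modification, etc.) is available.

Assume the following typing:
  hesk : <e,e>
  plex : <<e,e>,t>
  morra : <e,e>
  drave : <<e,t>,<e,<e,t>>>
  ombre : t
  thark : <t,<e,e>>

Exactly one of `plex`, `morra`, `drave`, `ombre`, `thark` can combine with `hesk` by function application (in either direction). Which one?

plex

plex — combines: plex : <<e,e>,t> takes hesk : <e,e> as argument, giving t.
morra : <e,e> — neither side's domain matches the other.
drave : <<e,t>,<e,<e,t>>> — neither side's domain matches the other.
ombre : t — neither side's domain matches the other.
thark : <t,<e,e>> — neither side's domain matches the other.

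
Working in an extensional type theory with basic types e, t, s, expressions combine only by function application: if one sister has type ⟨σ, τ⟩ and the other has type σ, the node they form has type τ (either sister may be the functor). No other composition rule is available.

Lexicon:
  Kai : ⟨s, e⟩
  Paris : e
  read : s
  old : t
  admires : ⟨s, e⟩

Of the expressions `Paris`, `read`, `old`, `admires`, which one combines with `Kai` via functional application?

Paris : e — does not combine with Kai.
read — combines: Kai : ⟨s, e⟩ takes read : s as argument, giving e.
old : t — does not combine with Kai.
admires : ⟨s, e⟩ — does not combine with Kai.

read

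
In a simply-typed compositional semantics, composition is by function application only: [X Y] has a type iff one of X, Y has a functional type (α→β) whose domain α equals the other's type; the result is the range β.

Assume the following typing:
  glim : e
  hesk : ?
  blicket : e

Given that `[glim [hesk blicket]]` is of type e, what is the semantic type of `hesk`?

(e→(e→e))

For [glim [hesk blicket]] to have type e with glim of type e, [hesk blicket] must be the function: [hesk blicket] : (e→e).
For [hesk blicket] to have type (e→e) with blicket of type e, hesk must be the function: hesk : (e→(e→e)).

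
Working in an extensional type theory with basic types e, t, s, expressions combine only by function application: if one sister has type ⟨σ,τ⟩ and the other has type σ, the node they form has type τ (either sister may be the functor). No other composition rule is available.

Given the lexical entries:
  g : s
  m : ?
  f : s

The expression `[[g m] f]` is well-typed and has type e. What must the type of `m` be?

⟨s,⟨s,e⟩⟩

At [[g m] f] (required: e): f is s, which is not a function with range e; hence [g m] is the functor — type ⟨s,e⟩.
At [g m] (required: ⟨s,e⟩): g is s, which is not a function with range ⟨s,e⟩; hence m is the functor — type ⟨s,⟨s,e⟩⟩.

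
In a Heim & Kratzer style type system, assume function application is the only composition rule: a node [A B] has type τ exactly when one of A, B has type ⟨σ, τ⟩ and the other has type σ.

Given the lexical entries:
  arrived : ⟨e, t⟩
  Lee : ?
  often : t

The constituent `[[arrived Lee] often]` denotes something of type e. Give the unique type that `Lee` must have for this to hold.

At [[arrived Lee] often] (required: e): often is t, which is not a function with range e; hence [arrived Lee] is the functor — type ⟨t, e⟩.
At [arrived Lee] (required: ⟨t, e⟩): arrived is ⟨e, t⟩, which is not a function with range ⟨t, e⟩; hence Lee is the functor — type ⟨⟨e, t⟩, ⟨t, e⟩⟩.

⟨⟨e, t⟩, ⟨t, e⟩⟩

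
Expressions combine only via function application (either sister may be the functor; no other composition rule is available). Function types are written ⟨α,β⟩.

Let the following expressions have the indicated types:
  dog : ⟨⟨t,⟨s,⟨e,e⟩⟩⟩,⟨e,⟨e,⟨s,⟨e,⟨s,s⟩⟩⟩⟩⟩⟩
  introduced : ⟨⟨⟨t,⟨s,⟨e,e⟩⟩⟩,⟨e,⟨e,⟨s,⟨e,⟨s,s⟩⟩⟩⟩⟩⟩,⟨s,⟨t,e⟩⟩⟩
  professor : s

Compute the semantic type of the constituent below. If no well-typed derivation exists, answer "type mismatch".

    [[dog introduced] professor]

[dog introduced]: ⟨⟨⟨t,⟨s,⟨e,e⟩⟩⟩,⟨e,⟨e,⟨s,⟨e,⟨s,s⟩⟩⟩⟩⟩⟩,⟨s,⟨t,e⟩⟩⟩ applied to ⟨⟨t,⟨s,⟨e,e⟩⟩⟩,⟨e,⟨e,⟨s,⟨e,⟨s,s⟩⟩⟩⟩⟩⟩ yields ⟨s,⟨t,e⟩⟩.
[[dog introduced] professor]: ⟨s,⟨t,e⟩⟩ applied to s yields ⟨t,e⟩.

⟨t,e⟩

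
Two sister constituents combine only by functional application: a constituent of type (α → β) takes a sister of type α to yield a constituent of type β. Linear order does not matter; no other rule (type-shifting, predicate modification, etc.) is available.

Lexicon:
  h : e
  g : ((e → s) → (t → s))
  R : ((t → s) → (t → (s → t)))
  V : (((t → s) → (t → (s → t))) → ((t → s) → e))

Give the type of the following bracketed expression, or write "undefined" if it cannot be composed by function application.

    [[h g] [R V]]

undefined

[h g]: e with ((e → s) → (t → s)) — neither is a function whose domain matches the other; composition fails here.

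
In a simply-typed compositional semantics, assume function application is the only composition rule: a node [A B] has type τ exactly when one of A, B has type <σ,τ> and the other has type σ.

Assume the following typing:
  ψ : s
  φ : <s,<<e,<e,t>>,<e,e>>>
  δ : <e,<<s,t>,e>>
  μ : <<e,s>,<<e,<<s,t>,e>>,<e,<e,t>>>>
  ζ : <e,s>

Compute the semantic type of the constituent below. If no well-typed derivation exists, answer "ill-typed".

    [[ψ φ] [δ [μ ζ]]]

[ψ φ]: <s,<<e,<e,t>>,<e,e>>> applied to s yields <<e,<e,t>>,<e,e>>.
[μ ζ]: <<e,s>,<<e,<<s,t>,e>>,<e,<e,t>>>> applied to <e,s> yields <<e,<<s,t>,e>>,<e,<e,t>>>.
[δ [μ ζ]]: <<e,<<s,t>,e>>,<e,<e,t>>> applied to <e,<<s,t>,e>> yields <e,<e,t>>.
[[ψ φ] [δ [μ ζ]]]: <<e,<e,t>>,<e,e>> applied to <e,<e,t>> yields <e,e>.

<e,e>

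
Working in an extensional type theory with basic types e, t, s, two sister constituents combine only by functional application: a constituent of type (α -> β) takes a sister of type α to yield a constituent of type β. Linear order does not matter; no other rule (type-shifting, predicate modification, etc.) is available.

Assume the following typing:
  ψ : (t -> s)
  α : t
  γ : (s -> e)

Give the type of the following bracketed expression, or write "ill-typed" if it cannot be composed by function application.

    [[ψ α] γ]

[ψ α]: ψ is (t -> s), α is t; result s.
[[ψ α] γ]: γ is (s -> e), [ψ α] is s; result e.

e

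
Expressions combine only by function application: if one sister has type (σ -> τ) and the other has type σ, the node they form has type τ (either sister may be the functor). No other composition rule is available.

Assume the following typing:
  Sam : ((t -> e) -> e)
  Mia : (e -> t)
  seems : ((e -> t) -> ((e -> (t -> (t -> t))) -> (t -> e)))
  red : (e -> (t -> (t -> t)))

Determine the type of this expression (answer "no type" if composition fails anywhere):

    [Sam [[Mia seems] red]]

e

[Mia seems] — seems of type ((e -> t) -> ((e -> (t -> (t -> t))) -> (t -> e))) combines with Mia of type (e -> t): type ((e -> (t -> (t -> t))) -> (t -> e)).
[[Mia seems] red] — [Mia seems] of type ((e -> (t -> (t -> t))) -> (t -> e)) combines with red of type (e -> (t -> (t -> t))): type (t -> e).
[Sam [[Mia seems] red]] — Sam of type ((t -> e) -> e) combines with [[Mia seems] red] of type (t -> e): type e.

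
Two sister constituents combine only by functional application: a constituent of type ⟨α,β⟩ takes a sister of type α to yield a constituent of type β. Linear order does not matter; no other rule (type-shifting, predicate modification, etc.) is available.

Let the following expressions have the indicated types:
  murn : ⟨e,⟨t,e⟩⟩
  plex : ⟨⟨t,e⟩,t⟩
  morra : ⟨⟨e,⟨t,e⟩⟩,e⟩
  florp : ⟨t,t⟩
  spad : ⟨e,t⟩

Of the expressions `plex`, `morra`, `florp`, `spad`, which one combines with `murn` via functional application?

morra

plex : ⟨⟨t,e⟩,t⟩ — does not combine with murn.
morra — combines: morra : ⟨⟨e,⟨t,e⟩⟩,e⟩ takes murn : ⟨e,⟨t,e⟩⟩ as argument, giving e.
florp : ⟨t,t⟩ — does not combine with murn.
spad : ⟨e,t⟩ — does not combine with murn.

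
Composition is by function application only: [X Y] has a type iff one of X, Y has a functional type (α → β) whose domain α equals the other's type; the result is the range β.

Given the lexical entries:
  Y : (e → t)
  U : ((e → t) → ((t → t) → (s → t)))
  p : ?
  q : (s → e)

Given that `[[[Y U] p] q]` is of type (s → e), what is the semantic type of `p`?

(((t → t) → (s → t)) → ((s → e) → (s → e)))

For [[[Y U] p] q] to have type (s → e) with q of type (s → e), [[Y U] p] must be the function: [[Y U] p] : ((s → e) → (s → e)).
For [[Y U] p] to have type ((s → e) → (s → e)) with [Y U] of type ((t → t) → (s → t)), p must be the function: p : (((t → t) → (s → t)) → ((s → e) → (s → e))).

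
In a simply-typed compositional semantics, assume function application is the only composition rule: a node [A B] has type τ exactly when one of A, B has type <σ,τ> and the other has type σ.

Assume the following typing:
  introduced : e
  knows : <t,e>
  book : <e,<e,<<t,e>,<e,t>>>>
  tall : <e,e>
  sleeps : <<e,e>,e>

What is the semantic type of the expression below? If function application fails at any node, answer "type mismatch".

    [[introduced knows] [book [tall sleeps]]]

type mismatch

[introduced knows]: e and <t,e> cannot combine by function application — type clash.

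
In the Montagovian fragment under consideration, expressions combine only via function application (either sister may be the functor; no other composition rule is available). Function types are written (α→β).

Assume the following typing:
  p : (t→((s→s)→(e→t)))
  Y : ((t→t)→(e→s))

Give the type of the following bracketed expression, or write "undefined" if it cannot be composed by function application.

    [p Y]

undefined

[p Y]: (t→((s→s)→(e→t))) with ((t→t)→(e→s)) — neither is a function whose domain matches the other; composition fails here.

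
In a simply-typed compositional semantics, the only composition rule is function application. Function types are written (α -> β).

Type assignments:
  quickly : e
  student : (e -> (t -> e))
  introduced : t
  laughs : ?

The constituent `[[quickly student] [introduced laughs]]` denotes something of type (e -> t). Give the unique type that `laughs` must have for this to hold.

(t -> ((t -> e) -> (e -> t)))

[[quickly student] [introduced laughs]] is required to be (e -> t). [quickly student] : (t -> e) cannot yield (e -> t) as functor, so [introduced laughs] : ((t -> e) -> (e -> t)).
[introduced laughs] is required to be ((t -> e) -> (e -> t)). introduced : t cannot yield ((t -> e) -> (e -> t)) as functor, so laughs : (t -> ((t -> e) -> (e -> t))).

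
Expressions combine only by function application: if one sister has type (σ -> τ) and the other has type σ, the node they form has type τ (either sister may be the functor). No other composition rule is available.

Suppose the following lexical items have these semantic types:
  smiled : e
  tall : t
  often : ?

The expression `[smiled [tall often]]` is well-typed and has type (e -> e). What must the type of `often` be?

(t -> (e -> (e -> e)))

[smiled [tall often]] is required to be (e -> e). smiled : e cannot yield (e -> e) as functor, so [tall often] : (e -> (e -> e)).
[tall often] is required to be (e -> (e -> e)). tall : t cannot yield (e -> (e -> e)) as functor, so often : (t -> (e -> (e -> e))).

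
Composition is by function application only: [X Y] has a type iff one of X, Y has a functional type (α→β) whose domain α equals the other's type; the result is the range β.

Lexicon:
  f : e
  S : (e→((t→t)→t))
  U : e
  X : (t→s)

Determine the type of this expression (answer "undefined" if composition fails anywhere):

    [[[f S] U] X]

undefined

[f S] — S of type (e→((t→t)→t)) combines with f of type e: type ((t→t)→t).
[[f S] U]: ((t→t)→t) with e — neither is a function whose domain matches the other; composition fails here.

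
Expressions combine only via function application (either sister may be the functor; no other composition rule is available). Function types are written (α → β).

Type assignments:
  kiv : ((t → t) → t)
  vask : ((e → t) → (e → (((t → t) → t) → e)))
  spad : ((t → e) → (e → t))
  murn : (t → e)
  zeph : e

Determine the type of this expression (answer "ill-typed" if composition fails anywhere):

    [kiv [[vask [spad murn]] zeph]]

e

At [spad murn], spad : ((t → e) → (e → t)) takes murn : (t → e), giving (e → t).
At [vask [spad murn]], vask : ((e → t) → (e → (((t → t) → t) → e))) takes [spad murn] : (e → t), giving (e → (((t → t) → t) → e)).
At [[vask [spad murn]] zeph], [vask [spad murn]] : (e → (((t → t) → t) → e)) takes zeph : e, giving (((t → t) → t) → e).
At [kiv [[vask [spad murn]] zeph]], [[vask [spad murn]] zeph] : (((t → t) → t) → e) takes kiv : ((t → t) → t), giving e.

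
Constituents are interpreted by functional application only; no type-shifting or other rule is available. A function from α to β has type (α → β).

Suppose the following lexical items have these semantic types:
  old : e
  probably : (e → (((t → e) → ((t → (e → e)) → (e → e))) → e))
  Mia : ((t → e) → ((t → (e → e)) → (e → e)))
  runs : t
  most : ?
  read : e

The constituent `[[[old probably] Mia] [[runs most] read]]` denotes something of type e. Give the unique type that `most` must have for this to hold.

At [[[old probably] Mia] [[runs most] read]] (required: e): [[old probably] Mia] is e, which is not a function with range e; hence [[runs most] read] is the functor — type (e → e).
At [[runs most] read] (required: (e → e)): read is e, which is not a function with range (e → e); hence [runs most] is the functor — type (e → (e → e)).
At [runs most] (required: (e → (e → e))): runs is t, which is not a function with range (e → (e → e)); hence most is the functor — type (t → (e → (e → e))).

(t → (e → (e → e)))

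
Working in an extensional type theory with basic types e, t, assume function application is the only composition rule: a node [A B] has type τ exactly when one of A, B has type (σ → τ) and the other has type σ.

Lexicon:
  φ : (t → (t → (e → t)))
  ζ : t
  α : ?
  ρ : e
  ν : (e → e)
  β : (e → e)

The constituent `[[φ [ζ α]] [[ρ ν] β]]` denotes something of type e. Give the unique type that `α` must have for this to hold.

(t → ((t → (t → (e → t))) → (e → e)))

For [[φ [ζ α]] [[ρ ν] β]] to have type e with [[ρ ν] β] of type e, [φ [ζ α]] must be the function: [φ [ζ α]] : (e → e).
For [φ [ζ α]] to have type (e → e) with φ of type (t → (t → (e → t))), [ζ α] must be the function: [ζ α] : ((t → (t → (e → t))) → (e → e)).
For [ζ α] to have type ((t → (t → (e → t))) → (e → e)) with ζ of type t, α must be the function: α : (t → ((t → (t → (e → t))) → (e → e))).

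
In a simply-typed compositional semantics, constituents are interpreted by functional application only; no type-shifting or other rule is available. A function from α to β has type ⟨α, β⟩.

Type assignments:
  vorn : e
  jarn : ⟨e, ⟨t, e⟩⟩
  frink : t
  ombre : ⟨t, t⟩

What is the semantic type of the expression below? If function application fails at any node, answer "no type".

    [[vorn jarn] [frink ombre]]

[vorn jarn] — jarn of type ⟨e, ⟨t, e⟩⟩ combines with vorn of type e: type ⟨t, e⟩.
[frink ombre] — ombre of type ⟨t, t⟩ combines with frink of type t: type t.
[[vorn jarn] [frink ombre]] — [vorn jarn] of type ⟨t, e⟩ combines with [frink ombre] of type t: type e.

e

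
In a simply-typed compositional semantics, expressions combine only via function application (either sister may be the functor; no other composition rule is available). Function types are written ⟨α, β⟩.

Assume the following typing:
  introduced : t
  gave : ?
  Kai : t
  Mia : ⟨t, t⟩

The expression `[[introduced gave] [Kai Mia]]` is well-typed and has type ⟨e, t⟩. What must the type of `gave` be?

⟨t, ⟨t, ⟨e, t⟩⟩⟩

At [[introduced gave] [Kai Mia]] (required: ⟨e, t⟩): [Kai Mia] is t, which is not a function with range ⟨e, t⟩; hence [introduced gave] is the functor — type ⟨t, ⟨e, t⟩⟩.
At [introduced gave] (required: ⟨t, ⟨e, t⟩⟩): introduced is t, which is not a function with range ⟨t, ⟨e, t⟩⟩; hence gave is the functor — type ⟨t, ⟨t, ⟨e, t⟩⟩⟩.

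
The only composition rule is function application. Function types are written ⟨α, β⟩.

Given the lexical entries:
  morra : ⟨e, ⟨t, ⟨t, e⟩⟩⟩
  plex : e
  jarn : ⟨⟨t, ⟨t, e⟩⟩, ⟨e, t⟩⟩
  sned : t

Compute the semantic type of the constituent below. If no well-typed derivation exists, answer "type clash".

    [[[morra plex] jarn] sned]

[morra plex]: morra is ⟨e, ⟨t, ⟨t, e⟩⟩⟩, plex is e; result ⟨t, ⟨t, e⟩⟩.
[[morra plex] jarn]: jarn is ⟨⟨t, ⟨t, e⟩⟩, ⟨e, t⟩⟩, [morra plex] is ⟨t, ⟨t, e⟩⟩; result ⟨e, t⟩.
[[[morra plex] jarn] sned]: ⟨e, t⟩ with t — neither is a function whose domain matches the other; composition fails here.

type clash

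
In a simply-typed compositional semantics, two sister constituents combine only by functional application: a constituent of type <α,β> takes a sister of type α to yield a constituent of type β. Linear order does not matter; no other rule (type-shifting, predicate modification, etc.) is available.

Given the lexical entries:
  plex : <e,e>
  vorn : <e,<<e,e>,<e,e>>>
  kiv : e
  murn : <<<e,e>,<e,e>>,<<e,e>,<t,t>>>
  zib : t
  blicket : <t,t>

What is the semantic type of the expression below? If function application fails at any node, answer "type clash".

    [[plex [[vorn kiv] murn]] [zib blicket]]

t

At [vorn kiv], vorn : <e,<<e,e>,<e,e>>> takes kiv : e, giving <<e,e>,<e,e>>.
At [[vorn kiv] murn], murn : <<<e,e>,<e,e>>,<<e,e>,<t,t>>> takes [vorn kiv] : <<e,e>,<e,e>>, giving <<e,e>,<t,t>>.
At [plex [[vorn kiv] murn]], [[vorn kiv] murn] : <<e,e>,<t,t>> takes plex : <e,e>, giving <t,t>.
At [zib blicket], blicket : <t,t> takes zib : t, giving t.
At [[plex [[vorn kiv] murn]] [zib blicket]], [plex [[vorn kiv] murn]] : <t,t> takes [zib blicket] : t, giving t.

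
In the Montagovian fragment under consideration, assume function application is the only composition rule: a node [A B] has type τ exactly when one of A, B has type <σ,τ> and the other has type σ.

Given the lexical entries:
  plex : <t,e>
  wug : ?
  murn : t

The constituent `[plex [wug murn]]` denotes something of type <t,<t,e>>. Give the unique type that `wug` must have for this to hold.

[plex [wug murn]] must have type <t,<t,e>>. The sister plex has type <t,e>; that is not a function onto <t,<t,e>>, so [wug murn] must be the functor, of type <<t,e>,<t,<t,e>>>.
[wug murn] must have type <<t,e>,<t,<t,e>>>. The sister murn has type t; that is not a function onto <<t,e>,<t,<t,e>>>, so wug must be the functor, of type <t,<<t,e>,<t,<t,e>>>>.

<t,<<t,e>,<t,<t,e>>>>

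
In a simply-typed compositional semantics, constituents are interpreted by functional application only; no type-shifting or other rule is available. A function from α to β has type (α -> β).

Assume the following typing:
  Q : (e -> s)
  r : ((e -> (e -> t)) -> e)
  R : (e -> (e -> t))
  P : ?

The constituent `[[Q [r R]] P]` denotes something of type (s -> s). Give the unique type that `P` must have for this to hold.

(s -> (s -> s))

At [[Q [r R]] P] (required: (s -> s)): [Q [r R]] is s, which is not a function with range (s -> s); hence P is the functor — type (s -> (s -> s)).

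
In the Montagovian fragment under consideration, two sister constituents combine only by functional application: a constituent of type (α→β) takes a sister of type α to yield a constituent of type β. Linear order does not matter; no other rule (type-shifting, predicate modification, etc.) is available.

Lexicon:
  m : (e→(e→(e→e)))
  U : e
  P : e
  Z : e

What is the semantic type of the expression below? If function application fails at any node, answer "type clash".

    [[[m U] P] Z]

e

[m U] — m of type (e→(e→(e→e))) combines with U of type e: type (e→(e→e)).
[[m U] P] — [m U] of type (e→(e→e)) combines with P of type e: type (e→e).
[[[m U] P] Z] — [[m U] P] of type (e→e) combines with Z of type e: type e.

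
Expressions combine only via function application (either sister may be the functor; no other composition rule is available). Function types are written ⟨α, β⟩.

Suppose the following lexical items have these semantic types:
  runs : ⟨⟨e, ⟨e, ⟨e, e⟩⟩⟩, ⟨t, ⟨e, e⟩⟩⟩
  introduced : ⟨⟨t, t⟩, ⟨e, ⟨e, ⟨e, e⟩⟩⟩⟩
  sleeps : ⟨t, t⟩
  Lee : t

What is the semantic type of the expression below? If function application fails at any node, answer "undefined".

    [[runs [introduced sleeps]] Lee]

⟨e, e⟩

[introduced sleeps]: ⟨⟨t, t⟩, ⟨e, ⟨e, ⟨e, e⟩⟩⟩⟩ applied to ⟨t, t⟩ yields ⟨e, ⟨e, ⟨e, e⟩⟩⟩.
[runs [introduced sleeps]]: ⟨⟨e, ⟨e, ⟨e, e⟩⟩⟩, ⟨t, ⟨e, e⟩⟩⟩ applied to ⟨e, ⟨e, ⟨e, e⟩⟩⟩ yields ⟨t, ⟨e, e⟩⟩.
[[runs [introduced sleeps]] Lee]: ⟨t, ⟨e, e⟩⟩ applied to t yields ⟨e, e⟩.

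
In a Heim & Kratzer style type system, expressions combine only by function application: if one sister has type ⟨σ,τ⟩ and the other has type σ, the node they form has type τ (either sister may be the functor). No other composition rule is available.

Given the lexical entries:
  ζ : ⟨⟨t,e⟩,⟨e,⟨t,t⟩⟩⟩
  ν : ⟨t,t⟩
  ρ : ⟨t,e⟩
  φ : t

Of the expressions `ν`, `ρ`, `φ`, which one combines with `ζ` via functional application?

ν : ⟨t,t⟩ — no; ζ wants ⟨t,e⟩, and ν wants t.
ρ — combines: ζ : ⟨⟨t,e⟩,⟨e,⟨t,t⟩⟩⟩ takes ρ : ⟨t,e⟩ as argument, giving ⟨e,⟨t,t⟩⟩.
φ : t — no; ζ wants ⟨t,e⟩, and φ wants nothing (atomic).

ρ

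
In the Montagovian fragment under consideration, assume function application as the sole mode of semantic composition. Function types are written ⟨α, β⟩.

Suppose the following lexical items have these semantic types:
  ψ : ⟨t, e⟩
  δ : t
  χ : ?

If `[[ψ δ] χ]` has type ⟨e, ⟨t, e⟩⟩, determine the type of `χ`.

[[ψ δ] χ] must have type ⟨e, ⟨t, e⟩⟩. The sister [ψ δ] has type e; that is not a function onto ⟨e, ⟨t, e⟩⟩, so χ must be the functor, of type ⟨e, ⟨e, ⟨t, e⟩⟩⟩.

⟨e, ⟨e, ⟨t, e⟩⟩⟩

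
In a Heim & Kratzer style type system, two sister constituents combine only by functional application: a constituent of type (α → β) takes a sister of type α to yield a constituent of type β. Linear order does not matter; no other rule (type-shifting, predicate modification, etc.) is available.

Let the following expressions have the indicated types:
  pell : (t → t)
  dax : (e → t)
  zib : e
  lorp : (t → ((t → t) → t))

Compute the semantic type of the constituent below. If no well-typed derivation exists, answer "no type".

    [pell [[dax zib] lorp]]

[dax zib]: dax is (e → t), zib is e; result t.
[[dax zib] lorp]: lorp is (t → ((t → t) → t)), [dax zib] is t; result ((t → t) → t).
[pell [[dax zib] lorp]]: [[dax zib] lorp] is ((t → t) → t), pell is (t → t); result t.

t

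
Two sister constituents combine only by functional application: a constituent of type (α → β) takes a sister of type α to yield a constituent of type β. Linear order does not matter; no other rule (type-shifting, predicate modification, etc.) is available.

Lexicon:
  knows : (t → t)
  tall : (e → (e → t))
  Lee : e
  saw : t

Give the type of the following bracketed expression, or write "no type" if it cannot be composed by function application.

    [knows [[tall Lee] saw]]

[tall Lee]: functor tall : (e → (e → t)), argument Lee : e; result (e → t).
[[tall Lee] saw]: (e → t) and t cannot combine by function application — type clash.

no type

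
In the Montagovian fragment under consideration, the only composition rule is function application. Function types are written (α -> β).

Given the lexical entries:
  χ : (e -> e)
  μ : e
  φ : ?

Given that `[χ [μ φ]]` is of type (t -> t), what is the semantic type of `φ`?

[χ [μ φ]] must have type (t -> t). The sister χ has type (e -> e); that is not a function onto (t -> t), so [μ φ] must be the functor, of type ((e -> e) -> (t -> t)).
[μ φ] must have type ((e -> e) -> (t -> t)). The sister μ has type e; that is not a function onto ((e -> e) -> (t -> t)), so φ must be the functor, of type (e -> ((e -> e) -> (t -> t))).

(e -> ((e -> e) -> (t -> t)))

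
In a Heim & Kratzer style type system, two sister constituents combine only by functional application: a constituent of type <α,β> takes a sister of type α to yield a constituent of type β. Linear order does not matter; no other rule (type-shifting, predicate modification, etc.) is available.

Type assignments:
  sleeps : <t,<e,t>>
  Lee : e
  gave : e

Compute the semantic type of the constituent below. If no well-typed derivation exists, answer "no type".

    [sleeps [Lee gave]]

[Lee gave]: e with e — neither is a function whose domain matches the other; composition fails here.

no type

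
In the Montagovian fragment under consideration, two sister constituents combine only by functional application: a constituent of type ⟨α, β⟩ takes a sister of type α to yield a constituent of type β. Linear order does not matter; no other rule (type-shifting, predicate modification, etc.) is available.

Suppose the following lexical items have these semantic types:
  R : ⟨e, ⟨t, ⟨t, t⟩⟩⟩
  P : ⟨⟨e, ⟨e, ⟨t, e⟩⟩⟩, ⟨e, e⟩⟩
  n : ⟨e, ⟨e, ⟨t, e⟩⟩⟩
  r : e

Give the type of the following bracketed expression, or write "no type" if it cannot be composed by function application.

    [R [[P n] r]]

⟨t, ⟨t, t⟩⟩

[P n]: functor P : ⟨⟨e, ⟨e, ⟨t, e⟩⟩⟩, ⟨e, e⟩⟩, argument n : ⟨e, ⟨e, ⟨t, e⟩⟩⟩; result ⟨e, e⟩.
[[P n] r]: functor [P n] : ⟨e, e⟩, argument r : e; result e.
[R [[P n] r]]: functor R : ⟨e, ⟨t, ⟨t, t⟩⟩⟩, argument [[P n] r] : e; result ⟨t, ⟨t, t⟩⟩.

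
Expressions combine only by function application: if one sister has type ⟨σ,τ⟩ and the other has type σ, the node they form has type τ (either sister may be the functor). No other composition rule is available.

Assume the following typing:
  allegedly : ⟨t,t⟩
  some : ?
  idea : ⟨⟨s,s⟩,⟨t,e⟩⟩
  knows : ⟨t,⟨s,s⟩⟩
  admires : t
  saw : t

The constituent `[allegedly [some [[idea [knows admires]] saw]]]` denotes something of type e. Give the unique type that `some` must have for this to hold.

[allegedly [some [[idea [knows admires]] saw]]] must have type e. The sister allegedly has type ⟨t,t⟩; that is not a function onto e, so [some [[idea [knows admires]] saw]] must be the functor, of type ⟨⟨t,t⟩,e⟩.
[some [[idea [knows admires]] saw]] must have type ⟨⟨t,t⟩,e⟩. The sister [[idea [knows admires]] saw] has type e; that is not a function onto ⟨⟨t,t⟩,e⟩, so some must be the functor, of type ⟨e,⟨⟨t,t⟩,e⟩⟩.

⟨e,⟨⟨t,t⟩,e⟩⟩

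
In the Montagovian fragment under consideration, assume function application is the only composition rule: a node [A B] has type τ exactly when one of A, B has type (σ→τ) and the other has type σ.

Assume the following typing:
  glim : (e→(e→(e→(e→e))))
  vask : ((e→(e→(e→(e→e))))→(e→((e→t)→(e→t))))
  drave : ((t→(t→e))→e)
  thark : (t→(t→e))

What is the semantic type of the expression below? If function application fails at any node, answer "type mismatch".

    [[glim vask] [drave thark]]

((e→t)→(e→t))

At [glim vask], vask : ((e→(e→(e→(e→e))))→(e→((e→t)→(e→t)))) takes glim : (e→(e→(e→(e→e)))), giving (e→((e→t)→(e→t))).
At [drave thark], drave : ((t→(t→e))→e) takes thark : (t→(t→e)), giving e.
At [[glim vask] [drave thark]], [glim vask] : (e→((e→t)→(e→t))) takes [drave thark] : e, giving ((e→t)→(e→t)).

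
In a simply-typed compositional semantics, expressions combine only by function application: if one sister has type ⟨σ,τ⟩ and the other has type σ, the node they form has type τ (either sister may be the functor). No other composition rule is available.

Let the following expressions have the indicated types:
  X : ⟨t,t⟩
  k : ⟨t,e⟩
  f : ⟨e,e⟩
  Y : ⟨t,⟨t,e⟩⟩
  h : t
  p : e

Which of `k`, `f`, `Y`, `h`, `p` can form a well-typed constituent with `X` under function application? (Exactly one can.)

k : ⟨t,e⟩ — no; X wants t, and k wants t.
f : ⟨e,e⟩ — no; X wants t, and f wants e.
Y : ⟨t,⟨t,e⟩⟩ — no; X wants t, and Y wants t.
h — combines: X : ⟨t,t⟩ takes h : t as argument, giving t.
p : e — no; X wants t, and p wants nothing (atomic).

h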